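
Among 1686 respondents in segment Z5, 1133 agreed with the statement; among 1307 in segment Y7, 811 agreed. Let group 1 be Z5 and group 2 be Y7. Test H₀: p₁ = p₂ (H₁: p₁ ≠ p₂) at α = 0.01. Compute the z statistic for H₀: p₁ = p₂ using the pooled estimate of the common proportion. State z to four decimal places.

z = 2.9288

p̂₁ = 1133/1686 ≈ 0.672005, p̂₂ = 811/1307 ≈ 0.620505.
Pooled p̂ = (1133+811)/(1686+1307) = 1944/2993 = 0.649516.
SE = √(p̂(1−p̂)(1/n₁+1/n₂)) = √(0.649516·0.350484·0.00135823) = √(0.000309195) = 0.017584.
z = (0.672005 − 0.620505)/0.017584 = 0.051500/0.017584 = 2.9288.
p-value = 2·P(Z > 2.929) ≈ 0.0034. With α = 0.01, reject H₀.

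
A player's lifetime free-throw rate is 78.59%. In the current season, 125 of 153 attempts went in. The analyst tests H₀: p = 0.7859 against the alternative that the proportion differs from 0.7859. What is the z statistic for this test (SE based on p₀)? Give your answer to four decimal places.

z = 0.9376

p̂ = 125/153 = 0.816993.
Under H₀, SE = √(0.7859·0.2141/153) = √(0.00109975) = 0.033162.
z = (0.816993 − 0.7859)/0.033162 = 0.031093/0.033162 = 0.9376.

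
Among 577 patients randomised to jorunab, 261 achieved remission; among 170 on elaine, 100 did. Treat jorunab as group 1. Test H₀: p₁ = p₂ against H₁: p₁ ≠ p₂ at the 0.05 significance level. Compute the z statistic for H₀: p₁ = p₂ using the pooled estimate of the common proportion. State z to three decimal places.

z = -3.116

p̂₁ = 261/577 ≈ 0.45234, p̂₂ = 100/170 ≈ 0.58824.
Pooled p̂ = (261+100)/(577+170) = 361/747 = 0.48327.
SE = √(0.24972 × 0.00761546) = 0.04361.
z = (0.45234 − 0.58824)/0.04361 = -0.13590/0.04361 = -3.116.
Two-sided p-value ≈ 2·Φ(−3.116) = 0.0018. With α = 0.05, reject H₀.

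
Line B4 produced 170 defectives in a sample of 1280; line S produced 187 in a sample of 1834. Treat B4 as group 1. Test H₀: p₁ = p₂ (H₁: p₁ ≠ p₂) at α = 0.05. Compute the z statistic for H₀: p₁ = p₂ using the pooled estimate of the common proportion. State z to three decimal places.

z = 2.659

p̂₁ = 170/1280 = 0.13281, p̂₂ = 187/1834 = 0.10196.
Pooled p̂ = (170+187)/(1280+1834) = 357/3114 = 0.11464.
SE = √(p̂(1−p̂)(1/n₁+1/n₂)) = √(0.11464·0.88536·0.00132651) = √(0.000134641) = 0.01160.
z = (0.13281 − 0.10196)/0.01160 = 0.03085/0.01160 = 2.659.
Two-sided p-value ≈ 2·Φ(−2.659) = 0.0078; since p < α = 0.05, reject H₀.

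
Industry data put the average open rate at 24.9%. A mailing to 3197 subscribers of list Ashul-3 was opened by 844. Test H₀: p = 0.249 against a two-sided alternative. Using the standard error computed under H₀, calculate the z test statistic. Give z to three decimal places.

p̂ = 844/3197 ≈ 0.26400.
SE = √(p₀(1−p₀)/n) = √(0.187/3197) = 0.00765.
z = (0.26400 − 0.249)/0.00765 = 0.01500/0.00765 = 1.961.

z = 1.961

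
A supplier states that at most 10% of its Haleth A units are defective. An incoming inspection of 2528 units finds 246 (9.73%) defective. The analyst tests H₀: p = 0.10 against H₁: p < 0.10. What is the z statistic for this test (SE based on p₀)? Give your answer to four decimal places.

p̂ = 246/2528 ≈ 0.097310.
Standard error under H₀: √(0.1×0.9/2528) = 0.005967.
z = (0.097310 − 0.1)/0.005967 = -0.002690/0.005967 = -0.4508.
p-value = P(Z < -0.451) ≈ 0.3261.

z = -0.4508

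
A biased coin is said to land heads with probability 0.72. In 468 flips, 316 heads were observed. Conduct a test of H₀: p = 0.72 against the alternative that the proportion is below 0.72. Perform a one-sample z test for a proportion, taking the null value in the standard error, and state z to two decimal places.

z = -2.16

p̂ = 316/468 ≈ 0.67521.
SE = √(p₀(1−p₀)/n) = √(0.2016/468) = 0.02075.
z = (0.67521 − 0.72)/0.02075 = -0.04479/0.02075 = -2.16.
p-value = P(Z < -2.158) ≈ 0.0155.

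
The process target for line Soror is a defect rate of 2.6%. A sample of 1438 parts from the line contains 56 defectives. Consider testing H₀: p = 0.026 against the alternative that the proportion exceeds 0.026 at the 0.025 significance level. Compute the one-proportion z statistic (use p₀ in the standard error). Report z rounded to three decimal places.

z = 3.084

p̂ = 56/1438 ≈ 0.0389430.
Standard error under H₀: √(0.026×0.974/1438) = 0.0041965.
z = (0.0389430 − 0.026)/0.0041965 = 0.0129430/0.0041965 = 3.084.
p-value = P(Z > 3.084) ≈ 0.0010, so at α = 0.025 we reject H₀.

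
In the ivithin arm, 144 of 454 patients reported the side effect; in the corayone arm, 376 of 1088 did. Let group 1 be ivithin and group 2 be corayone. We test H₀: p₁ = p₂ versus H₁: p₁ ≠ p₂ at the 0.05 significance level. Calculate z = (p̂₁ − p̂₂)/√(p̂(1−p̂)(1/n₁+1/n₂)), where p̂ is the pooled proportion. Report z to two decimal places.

p̂₁ = 144/454 = 0.3172, p̂₂ = 376/1088 = 0.3456.
Pooled p̂ = (144+376)/(454+1088) = 520/1542 = 0.3372.
SE = √(p̂(1−p̂)(1/n₁+1/n₂)) = √(0.3372·0.6628·0.00312176) = √(0.000697726) = 0.0264.
z = (0.3172 − 0.3456)/0.0264 = -0.0284/0.0264 = -1.08.
Two-sided p-value ≈ 2·Φ(−1.075) = 0.2822; since p > α = 0.05, fail to reject H₀.

z = -1.08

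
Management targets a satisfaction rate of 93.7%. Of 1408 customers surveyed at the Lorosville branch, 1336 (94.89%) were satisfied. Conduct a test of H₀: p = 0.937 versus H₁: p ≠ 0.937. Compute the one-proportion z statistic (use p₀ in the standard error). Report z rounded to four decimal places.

z = 1.8322

p̂ = 1336/1408 ≈ 0.9488636.
SE = √(p₀(1−p₀)/n) = √(0.059031/1408) = 0.0064750.
z = (0.9488636 − 0.937)/0.0064750 = 0.0118636/0.0064750 = 1.8322.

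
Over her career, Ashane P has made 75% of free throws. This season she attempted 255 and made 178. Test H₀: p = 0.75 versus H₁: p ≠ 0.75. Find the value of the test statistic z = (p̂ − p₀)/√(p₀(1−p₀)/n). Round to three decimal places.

z = -1.916

p̂ = 178/255 ≈ 0.69804.
Under H₀, SE = √(0.75·0.25/255) = √(0.000735294) = 0.02712.
z = (0.69804 − 0.75)/0.02712 = -0.05196/0.02712 = -1.916.
p-value = 2·P(Z > 1.916) ≈ 0.0553.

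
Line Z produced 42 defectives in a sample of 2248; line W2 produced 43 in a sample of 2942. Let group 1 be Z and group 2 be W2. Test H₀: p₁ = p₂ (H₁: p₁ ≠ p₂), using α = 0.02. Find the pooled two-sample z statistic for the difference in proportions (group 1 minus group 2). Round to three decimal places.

z = 1.144

p̂₁ = 42/2248 ≈ 0.018683, p̂₂ = 43/2942 ≈ 0.014616.
Pooled p̂ = (42+43)/(2248+2942) = 85/5190 = 0.016378.
SE = √(0.0161094 × 0.000784745) = 0.003556.
z = (0.018683 − 0.014616)/0.003556 = 0.004067/0.003556 = 1.144.
p-value = 2·P(Z > 1.144) ≈ 0.2526, so at α = 0.02 we fail to reject H₀.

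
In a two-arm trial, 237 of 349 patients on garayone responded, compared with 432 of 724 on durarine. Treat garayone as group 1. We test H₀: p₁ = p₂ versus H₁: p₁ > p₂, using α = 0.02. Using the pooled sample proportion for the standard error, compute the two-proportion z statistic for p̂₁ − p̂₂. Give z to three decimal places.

p̂₁ = 237/349 = 0.67908, p̂₂ = 432/724 = 0.59669.
Pooled p̂ = (237+432)/(349+724) = 669/1073 = 0.62349.
SE = √(p̂(1−p̂)(1/n₁+1/n₂)) = √(0.62349·0.37651·0.00424654) = √(0.000996882) = 0.03157.
z = (0.67908 − 0.59669)/0.03157 = 0.08239/0.03157 = 2.610.
p-value = P(Z > 2.610) ≈ 0.0045; since p < α = 0.02, reject H₀.

z = 2.610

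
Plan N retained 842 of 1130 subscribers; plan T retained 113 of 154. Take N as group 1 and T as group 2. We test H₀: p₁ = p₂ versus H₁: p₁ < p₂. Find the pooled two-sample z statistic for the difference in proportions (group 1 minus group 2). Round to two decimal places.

z = 0.30

p̂₁ = 842/1130 ≈ 0.7451, p̂₂ = 113/154 ≈ 0.7338.
Pooled p̂ = (842+113)/(1130+154) = 955/1284 = 0.7438.
SE = √(0.190576 × 0.00737846) = 0.0375.
z = (0.7451 − 0.7338)/0.0375 = 0.0113/0.0375 = 0.30.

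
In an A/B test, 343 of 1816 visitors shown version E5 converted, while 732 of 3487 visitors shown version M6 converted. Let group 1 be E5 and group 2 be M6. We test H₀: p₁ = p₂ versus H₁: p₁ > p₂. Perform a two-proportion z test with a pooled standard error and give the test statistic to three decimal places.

z = -1.809

p̂₁ = 343/1816 = 0.18888, p̂₂ = 732/3487 = 0.20992.
Pooled p̂ = (343+732)/(1816+3487) = 1075/5303 = 0.20272.
SE = √(p̂(1−p̂)(1/n₁+1/n₂)) = √(0.20272·0.79728·0.00083744) = √(0.000135349) = 0.01163.
z = (0.18888 − 0.20992)/0.01163 = -0.02104/0.01163 = -1.809.
p-value = P(Z > -1.809) ≈ 0.9648.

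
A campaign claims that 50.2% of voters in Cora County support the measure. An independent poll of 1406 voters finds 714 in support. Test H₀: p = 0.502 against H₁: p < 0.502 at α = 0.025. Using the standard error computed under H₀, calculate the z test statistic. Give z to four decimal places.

z = 0.4367

p̂ = 714/1406 ≈ 0.5078236.
SE = √(p₀(1−p₀)/n) = √(0.25/1406) = 0.0133344.
z = (0.5078236 − 0.502)/0.0133344 = 0.0058236/0.0133344 = 0.4367.
p-value = P(Z < 0.437) ≈ 0.6688; since p > α = 0.025, fail to reject H₀.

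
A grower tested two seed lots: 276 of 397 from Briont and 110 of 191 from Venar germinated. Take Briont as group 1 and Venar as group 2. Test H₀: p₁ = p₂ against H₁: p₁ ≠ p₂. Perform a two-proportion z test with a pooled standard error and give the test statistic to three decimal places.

p̂₁ = 276/397 ≈ 0.695214, p̂₂ = 110/191 ≈ 0.575916.
Pooled p̂ = (276+110)/(397+191) = 386/588 = 0.656463.
SE = √(p̂(1−p̂)(1/n₁+1/n₂)) = √(0.656463·0.343537·0.00775449) = √(0.00174879) = 0.041819.
z = (0.695214 − 0.575916)/0.041819 = 0.119298/0.041819 = 2.853.
Two-sided p-value ≈ 2·Φ(−2.853) = 0.0043.

z = 2.853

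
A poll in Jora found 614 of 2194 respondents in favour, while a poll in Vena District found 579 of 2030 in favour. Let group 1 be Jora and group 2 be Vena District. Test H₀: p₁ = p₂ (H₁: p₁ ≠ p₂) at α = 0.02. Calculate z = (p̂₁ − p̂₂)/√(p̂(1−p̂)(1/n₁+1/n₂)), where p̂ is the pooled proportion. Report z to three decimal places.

z = -0.387

p̂₁ = 614/2194 ≈ 0.27985, p̂₂ = 579/2030 ≈ 0.28522.
Pooled p̂ = (614+579)/(2194+2030) = 1193/4224 = 0.28243.
SE = √(p̂(1−p̂)(1/n₁+1/n₂)) = √(0.28243·0.71757·0.000948399) = √(0.000192207) = 0.01386.
z = (0.27985 − 0.28522)/0.01386 = -0.00537/0.01386 = -0.387.
p-value = 2·P(Z > 0.387) ≈ 0.6986. With α = 0.02, fail to reject H₀.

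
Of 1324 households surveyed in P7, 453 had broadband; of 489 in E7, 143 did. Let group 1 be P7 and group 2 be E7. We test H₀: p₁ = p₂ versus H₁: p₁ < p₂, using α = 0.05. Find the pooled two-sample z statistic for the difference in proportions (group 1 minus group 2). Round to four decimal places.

z = 1.9998

p̂₁ = 453/1324 = 0.342145, p̂₂ = 143/489 = 0.292434.
Pooled p̂ = (453+143)/(1324+489) = 596/1813 = 0.328737.
SE = √(p̂(1−p̂)(1/n₁+1/n₂)) = √(0.328737·0.671263·0.00280028) = √(0.000617934) = 0.024858.
z = (0.342145 − 0.292434)/0.024858 = 0.049711/0.024858 = 1.9998.
p-value = P(Z < 2.000) ≈ 0.9772; since p > α = 0.05, fail to reject H₀.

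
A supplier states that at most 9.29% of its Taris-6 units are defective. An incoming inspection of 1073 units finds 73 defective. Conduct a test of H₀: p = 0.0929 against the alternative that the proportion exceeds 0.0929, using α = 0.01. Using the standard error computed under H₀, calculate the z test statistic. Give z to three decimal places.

z = -2.806

p̂ = 73/1073 = 0.068034.
Standard error under H₀: √(0.0929×0.9071/1073) = 0.008862.
z = (0.068034 − 0.0929)/0.008862 = -0.024866/0.008862 = -2.806.
p-value = P(Z > -2.806) ≈ 0.9975; since p > α = 0.01, fail to reject H₀.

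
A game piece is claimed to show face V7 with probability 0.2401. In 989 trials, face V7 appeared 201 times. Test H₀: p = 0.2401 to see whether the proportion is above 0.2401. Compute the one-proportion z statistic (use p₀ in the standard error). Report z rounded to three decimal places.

p̂ = 201/989 = 0.20324.
SE = √(p₀(1−p₀)/n) = √(0.18245/989) = 0.01358.
z = (0.20324 − 0.2401)/0.01358 = -0.03686/0.01358 = -2.714.

z = -2.714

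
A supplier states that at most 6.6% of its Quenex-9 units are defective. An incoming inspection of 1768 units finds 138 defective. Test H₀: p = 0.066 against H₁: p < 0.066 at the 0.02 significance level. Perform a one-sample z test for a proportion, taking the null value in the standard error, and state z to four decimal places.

z = 2.0414

p̂ = 138/1768 ≈ 0.0780543.
Under H₀, SE = √(0.066·0.934/1768) = √(3.48665e-05) = 0.0059048.
z = (0.0780543 − 0.066)/0.0059048 = 0.0120543/0.0059048 = 2.0414.
p-value = P(Z < 2.041) ≈ 0.9794; since p > α = 0.02, fail to reject H₀.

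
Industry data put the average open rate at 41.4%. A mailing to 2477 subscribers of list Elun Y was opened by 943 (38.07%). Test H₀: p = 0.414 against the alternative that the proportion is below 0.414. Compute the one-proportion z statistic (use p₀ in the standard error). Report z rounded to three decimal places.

p̂ = 943/2477 = 0.3807025.
Under H₀, SE = √(0.414·0.586/2477) = √(9.79427e-05) = 0.0098966.
z = (0.3807025 − 0.414)/0.0098966 = -0.0332975/0.0098966 = -3.365.

z = -3.365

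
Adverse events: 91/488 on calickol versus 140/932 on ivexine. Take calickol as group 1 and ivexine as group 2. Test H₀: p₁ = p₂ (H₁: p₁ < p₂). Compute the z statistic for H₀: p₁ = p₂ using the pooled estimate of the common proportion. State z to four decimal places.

p̂₁ = 91/488 = 0.186475, p̂₂ = 140/932 = 0.150215.
Pooled p̂ = (91+140)/(488+932) = 231/1420 = 0.162676.
SE = √(p̂(1−p̂)(1/n₁+1/n₂)) = √(0.162676·0.837324·0.00312214) = √(0.000425275) = 0.020622.
z = (0.186475 − 0.150215)/0.020622 = 0.036260/0.020622 = 1.7583.

z = 1.7583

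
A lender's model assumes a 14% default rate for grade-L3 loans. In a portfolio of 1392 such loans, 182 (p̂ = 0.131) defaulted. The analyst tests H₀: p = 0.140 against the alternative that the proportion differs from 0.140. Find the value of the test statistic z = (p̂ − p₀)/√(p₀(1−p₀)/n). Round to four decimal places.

z = -0.9949

p̂ = 182/1392 ≈ 0.130747.
Under H₀, SE = √(0.14·0.86/1392) = √(8.64943e-05) = 0.009300.
z = (0.130747 − 0.14)/0.009300 = -0.009253/0.009300 = -0.9949.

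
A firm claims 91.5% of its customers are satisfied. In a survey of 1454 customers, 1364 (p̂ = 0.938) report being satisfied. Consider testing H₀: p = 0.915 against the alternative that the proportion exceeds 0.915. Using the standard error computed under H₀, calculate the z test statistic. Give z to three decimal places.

p̂ = 1364/1454 = 0.938102.
SE = √(p₀(1−p₀)/n) = √(0.077775/1454) = 0.007314.
z = (0.938102 − 0.915)/0.007314 = 0.023102/0.007314 = 3.159.

z = 3.159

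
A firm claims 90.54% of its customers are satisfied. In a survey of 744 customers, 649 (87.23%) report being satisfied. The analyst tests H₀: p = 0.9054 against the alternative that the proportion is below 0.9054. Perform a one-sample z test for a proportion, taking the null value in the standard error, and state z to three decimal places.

z = -3.084

p̂ = 649/744 = 0.87231.
Standard error under H₀: √(0.9054×0.0946/744) = 0.01073.
z = (0.87231 − 0.9054)/0.01073 = -0.03309/0.01073 = -3.084.
p-value = P(Z < -3.084) ≈ 0.0010.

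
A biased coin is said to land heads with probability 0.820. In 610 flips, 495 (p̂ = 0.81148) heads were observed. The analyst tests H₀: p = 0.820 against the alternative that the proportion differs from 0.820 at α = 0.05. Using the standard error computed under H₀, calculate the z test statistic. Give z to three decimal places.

z = -0.548

p̂ = 495/610 = 0.81148.
SE = √(p₀(1−p₀)/n) = √(0.1476/610) = 0.01556.
z = (0.81148 − 0.82)/0.01556 = -0.00852/0.01556 = -0.548.
p-value = 2·P(Z > 0.548) ≈ 0.5837. With α = 0.05, fail to reject H₀.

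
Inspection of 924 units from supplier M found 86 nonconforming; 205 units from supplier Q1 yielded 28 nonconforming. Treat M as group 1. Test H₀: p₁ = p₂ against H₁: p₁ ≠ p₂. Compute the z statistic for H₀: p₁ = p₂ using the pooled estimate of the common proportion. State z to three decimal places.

z = -1.871

p̂₁ = 86/924 = 0.09307, p̂₂ = 28/205 = 0.13659.
Pooled p̂ = (86+28)/(924+205) = 114/1129 = 0.10097.
SE = √(0.0907785 × 0.0059603) = 0.02326.
z = (0.09307 − 0.13659)/0.02326 = -0.04352/0.02326 = -1.871.
p-value = 2·P(Z > 1.871) ≈ 0.0614.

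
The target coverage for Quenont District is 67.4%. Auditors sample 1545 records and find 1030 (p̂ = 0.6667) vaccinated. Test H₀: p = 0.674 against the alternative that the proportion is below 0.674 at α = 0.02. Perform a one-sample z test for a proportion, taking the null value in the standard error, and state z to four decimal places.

p̂ = 1030/1545 = 0.666667.
SE = √(p₀(1−p₀)/n) = √(0.21972/1545) = 0.011925.
z = (0.666667 − 0.674)/0.011925 = -0.007333/0.011925 = -0.6149.
p-value = P(Z < -0.615) ≈ 0.2693, so at α = 0.02 we fail to reject H₀.

z = -0.6149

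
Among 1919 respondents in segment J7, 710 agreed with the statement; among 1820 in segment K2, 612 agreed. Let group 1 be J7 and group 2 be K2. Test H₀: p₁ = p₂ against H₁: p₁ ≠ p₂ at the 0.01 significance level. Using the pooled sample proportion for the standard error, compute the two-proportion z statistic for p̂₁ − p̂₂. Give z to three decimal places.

z = 2.156

p̂₁ = 710/1919 = 0.36998, p̂₂ = 612/1820 = 0.33626.
Pooled p̂ = (710+612)/(1919+1820) = 1322/3739 = 0.35357.
SE = √(p̂(1−p̂)(1/n₁+1/n₂)) = √(0.35357·0.64643·0.00107056) = √(0.000244684) = 0.01564.
z = (0.36998 − 0.33626)/0.01564 = 0.03372/0.01564 = 2.156.
Two-sided p-value ≈ 2·Φ(−2.156) = 0.0311. With α = 0.01, fail to reject H₀.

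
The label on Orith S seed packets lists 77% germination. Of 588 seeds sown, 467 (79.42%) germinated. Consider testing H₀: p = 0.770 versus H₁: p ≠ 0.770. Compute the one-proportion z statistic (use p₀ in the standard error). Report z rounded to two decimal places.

p̂ = 467/588 = 0.79422.
Under H₀, SE = √(0.77·0.23/588) = √(0.00030119) = 0.01735.
z = (0.79422 − 0.77)/0.01735 = 0.02422/0.01735 = 1.40.
Two-sided p-value ≈ 2·Φ(−1.395) = 0.1629.

z = 1.40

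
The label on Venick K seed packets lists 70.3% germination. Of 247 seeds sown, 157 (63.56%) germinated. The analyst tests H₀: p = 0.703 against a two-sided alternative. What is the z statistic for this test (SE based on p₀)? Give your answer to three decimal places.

p̂ = 157/247 ≈ 0.635628.
SE = √(p₀(1−p₀)/n) = √(0.20879/247) = 0.029074.
z = (0.635628 − 0.703)/0.029074 = -0.067372/0.029074 = -2.317.
Two-sided p-value ≈ 2·Φ(−2.317) = 0.0205.

z = -2.317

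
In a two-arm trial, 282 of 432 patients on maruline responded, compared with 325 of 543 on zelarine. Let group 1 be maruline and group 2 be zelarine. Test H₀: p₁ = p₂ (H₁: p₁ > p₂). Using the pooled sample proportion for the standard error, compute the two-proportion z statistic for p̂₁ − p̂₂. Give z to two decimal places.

p̂₁ = 282/432 = 0.65278, p̂₂ = 325/543 = 0.59853.
Pooled p̂ = (282+325)/(432+543) = 607/975 = 0.62256.
SE = √(p̂(1−p̂)(1/n₁+1/n₂)) = √(0.62256·0.37744·0.00415644) = √(0.000976671) = 0.03125.
z = (0.65278 − 0.59853)/0.03125 = 0.05425/0.03125 = 1.74.
p-value = P(Z > 1.736) ≈ 0.0413.

z = 1.74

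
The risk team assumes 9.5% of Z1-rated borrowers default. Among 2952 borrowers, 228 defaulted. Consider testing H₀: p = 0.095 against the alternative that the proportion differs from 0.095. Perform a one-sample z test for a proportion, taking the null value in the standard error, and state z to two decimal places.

p̂ = 228/2952 = 0.07724.
Under H₀, SE = √(0.095·0.905/2952) = √(2.91243e-05) = 0.00540.
z = (0.07724 − 0.095)/0.00540 = -0.01776/0.00540 = -3.29.

z = -3.29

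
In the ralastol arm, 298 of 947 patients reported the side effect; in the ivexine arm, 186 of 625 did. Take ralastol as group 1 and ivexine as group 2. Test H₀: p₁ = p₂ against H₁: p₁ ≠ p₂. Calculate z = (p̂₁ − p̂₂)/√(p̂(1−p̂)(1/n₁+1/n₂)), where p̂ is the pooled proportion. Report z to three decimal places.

p̂₁ = 298/947 ≈ 0.31468, p̂₂ = 186/625 ≈ 0.29760.
Pooled p̂ = (298+186)/(947+625) = 484/1572 = 0.30789.
SE = √(p̂(1−p̂)(1/n₁+1/n₂)) = √(0.30789·0.69211·0.00265597) = √(0.000565968) = 0.02379.
z = (0.31468 − 0.29760)/0.02379 = 0.01708/0.02379 = 0.718.
Two-sided p-value ≈ 2·Φ(−0.718) = 0.4728.

z = 0.718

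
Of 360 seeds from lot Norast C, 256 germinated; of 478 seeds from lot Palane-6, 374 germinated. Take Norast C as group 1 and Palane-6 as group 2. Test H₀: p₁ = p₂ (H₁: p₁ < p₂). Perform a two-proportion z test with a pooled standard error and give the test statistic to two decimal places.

p̂₁ = 256/360 ≈ 0.7111, p̂₂ = 374/478 ≈ 0.7824.
Pooled p̂ = (256+374)/(360+478) = 630/838 = 0.7518.
SE = √(0.186602 × 0.00486983) = 0.0301.
z = (0.7111 − 0.7824)/0.0301 = -0.0713/0.0301 = -2.37.

z = -2.37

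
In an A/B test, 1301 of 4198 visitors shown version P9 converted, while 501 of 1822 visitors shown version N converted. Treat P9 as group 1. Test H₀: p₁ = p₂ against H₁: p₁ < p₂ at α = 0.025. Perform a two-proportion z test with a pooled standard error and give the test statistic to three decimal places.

p̂₁ = 1301/4198 = 0.30991, p̂₂ = 501/1822 = 0.27497.
Pooled p̂ = (1301+501)/(4198+1822) = 1802/6020 = 0.29934.
SE = √(0.209734 × 0.000787056) = 0.01285.
z = (0.30991 − 0.27497)/0.01285 = 0.03494/0.01285 = 2.719.
p-value = P(Z < 2.719) ≈ 0.9967; since p > α = 0.025, fail to reject H₀.

z = 2.719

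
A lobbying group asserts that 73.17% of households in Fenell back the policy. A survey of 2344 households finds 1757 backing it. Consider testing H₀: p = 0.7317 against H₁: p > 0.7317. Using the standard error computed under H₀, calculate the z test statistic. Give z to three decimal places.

z = 1.953

p̂ = 1757/2344 ≈ 0.74957.
Under H₀, SE = √(0.7317·0.2683/2344) = √(8.37522e-05) = 0.00915.
z = (0.74957 − 0.7317)/0.00915 = 0.01787/0.00915 = 1.953.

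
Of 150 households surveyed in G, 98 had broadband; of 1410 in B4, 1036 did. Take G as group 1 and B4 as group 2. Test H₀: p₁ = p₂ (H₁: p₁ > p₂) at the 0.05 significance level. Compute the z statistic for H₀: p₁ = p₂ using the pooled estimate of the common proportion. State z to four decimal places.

p̂₁ = 98/150 ≈ 0.653333, p̂₂ = 1036/1410 ≈ 0.734752.
Pooled p̂ = (98+1036)/(150+1410) = 1134/1560 = 0.726923.
SE = √(p̂(1−p̂)(1/n₁+1/n₂)) = √(0.726923·0.273077·0.00737589) = √(0.00146416) = 0.038264.
z = (0.653333 − 0.734752)/0.038264 = -0.081419/0.038264 = -2.1278.
p-value = P(Z > -2.128) ≈ 0.9833, so at α = 0.05 we fail to reject H₀.

z = -2.1278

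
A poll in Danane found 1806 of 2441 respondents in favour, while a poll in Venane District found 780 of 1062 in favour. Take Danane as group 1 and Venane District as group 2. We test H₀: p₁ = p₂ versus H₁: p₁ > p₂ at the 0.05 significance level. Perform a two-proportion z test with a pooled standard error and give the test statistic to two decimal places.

z = 0.33

p̂₁ = 1806/2441 = 0.7399, p̂₂ = 780/1062 = 0.7345.
Pooled p̂ = (1806+780)/(2441+1062) = 2586/3503 = 0.7382.
SE = √(0.193249 × 0.00135129) = 0.0162.
z = (0.7399 − 0.7345)/0.0162 = 0.0054/0.0162 = 0.33.
p-value = P(Z > 0.334) ≈ 0.3692. With α = 0.05, fail to reject H₀.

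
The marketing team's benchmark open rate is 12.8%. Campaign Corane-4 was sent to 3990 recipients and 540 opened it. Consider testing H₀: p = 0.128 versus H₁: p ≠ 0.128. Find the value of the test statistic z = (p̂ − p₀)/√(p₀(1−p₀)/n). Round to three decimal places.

p̂ = 540/3990 ≈ 0.135338.
SE = √(p₀(1−p₀)/n) = √(0.11162/3990) = 0.005289.
z = (0.135338 − 0.128)/0.005289 = 0.007338/0.005289 = 1.387.

z = 1.387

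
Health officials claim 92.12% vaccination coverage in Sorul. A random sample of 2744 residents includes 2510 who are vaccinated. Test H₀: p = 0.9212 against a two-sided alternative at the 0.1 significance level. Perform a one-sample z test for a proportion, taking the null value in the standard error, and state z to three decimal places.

p̂ = 2510/2744 ≈ 0.914723.
Under H₀, SE = √(0.9212·0.0788/2744) = √(2.64543e-05) = 0.005143.
z = (0.914723 − 0.9212)/0.005143 = -0.006477/0.005143 = -1.259.
Two-sided p-value ≈ 2·Φ(−1.259) = 0.2079; since p > α = 0.1, fail to reject H₀.

z = -1.259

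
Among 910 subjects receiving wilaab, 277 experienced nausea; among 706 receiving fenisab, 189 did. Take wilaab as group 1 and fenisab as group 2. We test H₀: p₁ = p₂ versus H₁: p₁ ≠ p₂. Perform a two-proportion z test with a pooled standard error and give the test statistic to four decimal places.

p̂₁ = 277/910 ≈ 0.3043956, p̂₂ = 189/706 ≈ 0.2677054.
Pooled p̂ = (277+189)/(910+706) = 466/1616 = 0.2883663.
SE = √(p̂(1−p̂)(1/n₁+1/n₂)) = √(0.2883663·0.7116337·0.00251533) = √(0.000516174) = 0.0227195.
z = (0.3043956 − 0.2677054)/0.0227195 = 0.0366902/0.0227195 = 1.6149.

z = 1.6149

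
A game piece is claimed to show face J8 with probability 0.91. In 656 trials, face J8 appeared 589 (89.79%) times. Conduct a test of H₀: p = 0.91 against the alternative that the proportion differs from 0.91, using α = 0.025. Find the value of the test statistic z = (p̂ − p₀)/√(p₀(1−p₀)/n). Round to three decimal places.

p̂ = 589/656 = 0.89787.
Standard error under H₀: √(0.91×0.09/656) = 0.01117.
z = (0.89787 − 0.91)/0.01117 = -0.01213/0.01117 = -1.086.
Two-sided p-value ≈ 2·Φ(−1.086) = 0.2775; since p > α = 0.025, fail to reject H₀.

z = -1.086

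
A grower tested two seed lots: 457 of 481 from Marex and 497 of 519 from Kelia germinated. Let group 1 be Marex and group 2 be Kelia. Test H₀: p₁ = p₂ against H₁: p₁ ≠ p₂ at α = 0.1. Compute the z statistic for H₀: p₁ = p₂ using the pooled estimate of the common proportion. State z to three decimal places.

p̂₁ = 457/481 = 0.95010, p̂₂ = 497/519 = 0.95761.
Pooled p̂ = (457+497)/(481+519) = 954/1000 = 0.95400.
SE = √(p̂(1−p̂)(1/n₁+1/n₂)) = √(0.95400·0.04600·0.00400578) = √(0.00017579) = 0.01326.
z = (0.95010 − 0.95761)/0.01326 = -0.00751/0.01326 = -0.566.
Two-sided p-value ≈ 2·Φ(−0.566) = 0.5713; since p > α = 0.1, fail to reject H₀.

z = -0.566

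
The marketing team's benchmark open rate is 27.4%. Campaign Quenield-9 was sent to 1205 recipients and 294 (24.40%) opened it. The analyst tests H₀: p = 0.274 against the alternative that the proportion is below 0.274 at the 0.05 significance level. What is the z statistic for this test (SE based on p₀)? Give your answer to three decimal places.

z = -2.336

p̂ = 294/1205 ≈ 0.24398.
SE = √(p₀(1−p₀)/n) = √(0.19892/1205) = 0.01285.
z = (0.24398 − 0.274)/0.01285 = -0.03002/0.01285 = -2.336.
p-value = P(Z < -2.336) ≈ 0.0097. With α = 0.05, reject H₀.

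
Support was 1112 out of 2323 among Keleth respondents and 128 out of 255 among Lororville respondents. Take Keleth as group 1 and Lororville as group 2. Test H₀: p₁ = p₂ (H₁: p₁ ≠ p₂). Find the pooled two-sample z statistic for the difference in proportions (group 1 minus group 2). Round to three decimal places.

p̂₁ = 1112/2323 ≈ 0.47869, p̂₂ = 128/255 ≈ 0.50196.
Pooled p̂ = (1112+128)/(2323+255) = 1240/2578 = 0.48099.
SE = √(0.249639 × 0.00435205) = 0.03296.
z = (0.47869 − 0.50196)/0.03296 = -0.02327/0.03296 = -0.706.

z = -0.706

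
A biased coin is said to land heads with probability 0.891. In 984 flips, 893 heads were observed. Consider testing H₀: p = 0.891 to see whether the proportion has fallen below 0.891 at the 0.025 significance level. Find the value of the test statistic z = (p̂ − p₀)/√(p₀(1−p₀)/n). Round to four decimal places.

p̂ = 893/984 ≈ 0.9075203.
Standard error under H₀: √(0.891×0.109/984) = 0.0099347.
z = (0.9075203 − 0.891)/0.0099347 = 0.0165203/0.0099347 = 1.6629.
p-value = P(Z < 1.663) ≈ 0.9518. With α = 0.025, fail to reject H₀.

z = 1.6629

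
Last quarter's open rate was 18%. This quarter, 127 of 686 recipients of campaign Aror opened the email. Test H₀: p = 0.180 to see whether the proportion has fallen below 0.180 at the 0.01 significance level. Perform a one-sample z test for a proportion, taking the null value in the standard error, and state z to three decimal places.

p̂ = 127/686 = 0.18513.
SE = √(p₀(1−p₀)/n) = √(0.1476/686) = 0.01467.
z = (0.18513 − 0.18)/0.01467 = 0.00513/0.01467 = 0.350.
p-value = P(Z < 0.350) ≈ 0.6368; since p > α = 0.01, fail to reject H₀.

z = 0.350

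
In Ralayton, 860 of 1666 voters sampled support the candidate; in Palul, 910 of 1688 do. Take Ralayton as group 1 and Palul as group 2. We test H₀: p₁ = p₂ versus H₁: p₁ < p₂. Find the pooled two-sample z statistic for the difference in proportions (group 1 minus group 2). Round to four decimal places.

p̂₁ = 860/1666 ≈ 0.5162065, p̂₂ = 910/1688 ≈ 0.5390995.
Pooled p̂ = (860+910)/(1666+1688) = 1770/3354 = 0.5277281.
SE = √(p̂(1−p̂)(1/n₁+1/n₂)) = √(0.5277281·0.4722719·0.00119266) = √(0.000297247) = 0.0172409.
z = (0.5162065 − 0.5390995)/0.0172409 = -0.0228930/0.0172409 = -1.3278.
p-value = P(Z < -1.328) ≈ 0.0921.

z = -1.3278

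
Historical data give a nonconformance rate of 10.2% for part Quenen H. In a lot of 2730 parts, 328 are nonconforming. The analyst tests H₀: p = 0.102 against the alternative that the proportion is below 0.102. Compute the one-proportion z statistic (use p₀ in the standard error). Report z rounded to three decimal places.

z = 3.133

p̂ = 328/2730 ≈ 0.120147.
SE = √(p₀(1−p₀)/n) = √(0.091596/2730) = 0.005792.
z = (0.120147 − 0.102)/0.005792 = 0.018147/0.005792 = 3.133.
p-value = P(Z < 3.133) ≈ 0.9991.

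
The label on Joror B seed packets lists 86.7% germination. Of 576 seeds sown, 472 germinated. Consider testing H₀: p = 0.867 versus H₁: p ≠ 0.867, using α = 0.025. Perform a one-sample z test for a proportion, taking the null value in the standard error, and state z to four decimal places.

p̂ = 472/576 ≈ 0.819444.
Under H₀, SE = √(0.867·0.133/576) = √(0.000200193) = 0.014149.
z = (0.819444 − 0.867)/0.014149 = -0.047556/0.014149 = -3.3611.
p-value = 2·P(Z > 3.361) ≈ 0.0008; since p < α = 0.025, reject H₀.

z = -3.3611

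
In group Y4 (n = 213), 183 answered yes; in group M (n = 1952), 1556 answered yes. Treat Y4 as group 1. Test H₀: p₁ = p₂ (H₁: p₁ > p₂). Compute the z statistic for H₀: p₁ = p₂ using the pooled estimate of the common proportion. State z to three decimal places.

z = 2.162

p̂₁ = 183/213 = 0.85915, p̂₂ = 1556/1952 = 0.79713.
Pooled p̂ = (183+1556)/(213+1952) = 1739/2165 = 0.80323.
SE = √(p̂(1−p̂)(1/n₁+1/n₂)) = √(0.80323·0.19677·0.00520713) = √(0.000822985) = 0.02869.
z = (0.85915 − 0.79713)/0.02869 = 0.06202/0.02869 = 2.162.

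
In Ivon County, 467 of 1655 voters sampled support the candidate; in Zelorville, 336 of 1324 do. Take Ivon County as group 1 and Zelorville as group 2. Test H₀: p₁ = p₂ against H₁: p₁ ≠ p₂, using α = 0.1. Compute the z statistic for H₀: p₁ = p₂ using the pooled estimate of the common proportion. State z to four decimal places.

p̂₁ = 467/1655 ≈ 0.282175, p̂₂ = 336/1324 ≈ 0.253776.
Pooled p̂ = (467+336)/(1655+1324) = 803/2979 = 0.269554.
SE = √(p̂(1−p̂)(1/n₁+1/n₂)) = √(0.269554·0.730446·0.00135952) = √(0.000267681) = 0.016361.
z = (0.282175 − 0.253776)/0.016361 = 0.028399/0.016361 = 1.7358.
Two-sided p-value ≈ 2·Φ(−1.736) = 0.0826. With α = 0.1, reject H₀.

z = 1.7358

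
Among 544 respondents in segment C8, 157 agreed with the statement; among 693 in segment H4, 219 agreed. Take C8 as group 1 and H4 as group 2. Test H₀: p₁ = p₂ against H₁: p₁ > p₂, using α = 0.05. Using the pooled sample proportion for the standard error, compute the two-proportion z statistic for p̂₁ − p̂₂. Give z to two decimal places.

p̂₁ = 157/544 = 0.2886, p̂₂ = 219/693 = 0.3160.
Pooled p̂ = (157+219)/(544+693) = 376/1237 = 0.3040.
SE = √(0.211569 × 0.00328124) = 0.0263.
z = (0.2886 − 0.3160)/0.0263 = -0.0274/0.0263 = -1.04.
p-value = P(Z > -1.040) ≈ 0.8509; since p > α = 0.05, fail to reject H₀.

z = -1.04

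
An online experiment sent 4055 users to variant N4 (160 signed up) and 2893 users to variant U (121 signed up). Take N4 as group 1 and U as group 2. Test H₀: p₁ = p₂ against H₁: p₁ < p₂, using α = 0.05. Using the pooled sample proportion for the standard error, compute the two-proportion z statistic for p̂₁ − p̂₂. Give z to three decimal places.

z = -0.494

p̂₁ = 160/4055 ≈ 0.039457, p̂₂ = 121/2893 ≈ 0.041825.
Pooled p̂ = (160+121)/(4055+2893) = 281/6948 = 0.040443.
SE = √(0.0388076 × 0.000592271) = 0.004794.
z = (0.039457 − 0.041825)/0.004794 = -0.002368/0.004794 = -0.494.
p-value = P(Z < -0.494) ≈ 0.3107, so at α = 0.05 we fail to reject H₀.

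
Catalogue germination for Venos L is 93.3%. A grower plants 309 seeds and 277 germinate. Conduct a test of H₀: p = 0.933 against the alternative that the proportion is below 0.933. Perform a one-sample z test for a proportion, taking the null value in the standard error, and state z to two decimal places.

z = -2.57

p̂ = 277/309 = 0.89644.
Standard error under H₀: √(0.933×0.067/309) = 0.01422.
z = (0.89644 − 0.933)/0.01422 = -0.03656/0.01422 = -2.57.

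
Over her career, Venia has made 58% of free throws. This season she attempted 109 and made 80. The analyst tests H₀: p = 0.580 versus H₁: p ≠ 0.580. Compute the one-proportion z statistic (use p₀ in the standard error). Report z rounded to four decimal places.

z = 3.2564

p̂ = 80/109 = 0.733945.
Under H₀, SE = √(0.58·0.42/109) = √(0.00223486) = 0.047274.
z = (0.733945 − 0.58)/0.047274 = 0.153945/0.047274 = 3.2564.
Two-sided p-value ≈ 2·Φ(−3.256) = 0.0011.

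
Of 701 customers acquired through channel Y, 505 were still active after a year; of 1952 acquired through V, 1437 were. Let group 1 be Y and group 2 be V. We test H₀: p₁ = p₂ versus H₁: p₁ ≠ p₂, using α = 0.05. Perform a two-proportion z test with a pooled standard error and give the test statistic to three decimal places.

z = -0.809

p̂₁ = 505/701 = 0.72040, p̂₂ = 1437/1952 = 0.73617.
Pooled p̂ = (505+1437)/(701+1952) = 1942/2653 = 0.73200.
SE = √(0.196175 × 0.00193883) = 0.01950.
z = (0.72040 − 0.73617)/0.01950 = -0.01577/0.01950 = -0.809.
Two-sided p-value ≈ 2·Φ(−0.809) = 0.4188; since p > α = 0.05, fail to reject H₀.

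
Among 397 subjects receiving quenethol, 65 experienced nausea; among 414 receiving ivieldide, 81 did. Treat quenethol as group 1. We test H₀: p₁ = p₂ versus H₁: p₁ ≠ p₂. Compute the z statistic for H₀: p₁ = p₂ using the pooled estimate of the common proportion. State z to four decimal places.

p̂₁ = 65/397 = 0.163728, p̂₂ = 81/414 = 0.195652.
Pooled p̂ = (65+81)/(397+414) = 146/811 = 0.180025.
SE = √(0.147616 × 0.00493435) = 0.026989.
z = (0.163728 − 0.195652)/0.026989 = -0.031924/0.026989 = -1.1829.

z = -1.1829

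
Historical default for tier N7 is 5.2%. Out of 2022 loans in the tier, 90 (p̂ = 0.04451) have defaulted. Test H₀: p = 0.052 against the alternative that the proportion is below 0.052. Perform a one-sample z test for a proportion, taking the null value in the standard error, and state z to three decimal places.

z = -1.517

p̂ = 90/2022 ≈ 0.044510.
Standard error under H₀: √(0.052×0.948/2022) = 0.004938.
z = (0.044510 − 0.052)/0.004938 = -0.007490/0.004938 = -1.517.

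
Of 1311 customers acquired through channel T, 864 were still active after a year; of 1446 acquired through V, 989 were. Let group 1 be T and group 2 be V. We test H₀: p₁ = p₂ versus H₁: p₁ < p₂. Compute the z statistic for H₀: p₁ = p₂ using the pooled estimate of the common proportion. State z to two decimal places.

z = -1.39

p̂₁ = 864/1311 ≈ 0.65904, p̂₂ = 989/1446 ≈ 0.68396.
Pooled p̂ = (864+989)/(1311+1446) = 1853/2757 = 0.67211.
SE = √(p̂(1−p̂)(1/n₁+1/n₂)) = √(0.67211·0.32789·0.00145434) = √(0.000320506) = 0.01790.
z = (0.65904 − 0.68396)/0.01790 = -0.02492/0.01790 = -1.39.
p-value = P(Z < -1.392) ≈ 0.0820.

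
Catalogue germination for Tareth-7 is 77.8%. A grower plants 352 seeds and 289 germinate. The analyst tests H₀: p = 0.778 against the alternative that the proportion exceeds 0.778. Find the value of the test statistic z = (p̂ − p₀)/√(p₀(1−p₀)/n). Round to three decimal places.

p̂ = 289/352 = 0.82102.
Standard error under H₀: √(0.778×0.222/352) = 0.02215.
z = (0.82102 − 0.778)/0.02215 = 0.04302/0.02215 = 1.942.

z = 1.942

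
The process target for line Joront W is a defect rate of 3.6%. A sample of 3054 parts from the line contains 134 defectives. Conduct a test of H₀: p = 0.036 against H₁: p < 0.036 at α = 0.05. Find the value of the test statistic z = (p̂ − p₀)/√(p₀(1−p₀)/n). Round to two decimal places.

p̂ = 134/3054 ≈ 0.04388.
Under H₀, SE = √(0.036·0.964/3054) = √(1.13635e-05) = 0.00337.
z = (0.04388 − 0.036)/0.00337 = 0.00788/0.00337 = 2.34.
p-value = P(Z < 2.337) ≈ 0.9903; since p > α = 0.05, fail to reject H₀.

z = 2.34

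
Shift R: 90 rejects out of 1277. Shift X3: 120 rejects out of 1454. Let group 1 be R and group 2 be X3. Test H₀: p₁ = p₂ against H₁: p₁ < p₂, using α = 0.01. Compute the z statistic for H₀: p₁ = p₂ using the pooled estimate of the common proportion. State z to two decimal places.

z = -1.18

p̂₁ = 90/1277 = 0.0705, p̂₂ = 120/1454 = 0.0825.
Pooled p̂ = (90+120)/(1277+1454) = 210/2731 = 0.0769.
SE = √(0.0709821 × 0.00147084) = 0.0102.
z = (0.0705 − 0.0825)/0.0102 = -0.0120/0.0102 = -1.18.
p-value = P(Z < -1.180) ≈ 0.1191. With α = 0.01, fail to reject H₀.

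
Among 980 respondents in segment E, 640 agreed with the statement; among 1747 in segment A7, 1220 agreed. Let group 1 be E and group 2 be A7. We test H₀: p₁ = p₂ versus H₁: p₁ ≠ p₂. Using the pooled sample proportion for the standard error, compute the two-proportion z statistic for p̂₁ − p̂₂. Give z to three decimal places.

z = -2.436

p̂₁ = 640/980 ≈ 0.65306, p̂₂ = 1220/1747 ≈ 0.69834.
Pooled p̂ = (640+1220)/(980+1747) = 1860/2727 = 0.68207.
SE = √(0.216851 × 0.00159282) = 0.01859.
z = (0.65306 − 0.69834)/0.01859 = -0.04528/0.01859 = -2.436.
p-value = 2·P(Z > 2.436) ≈ 0.0148.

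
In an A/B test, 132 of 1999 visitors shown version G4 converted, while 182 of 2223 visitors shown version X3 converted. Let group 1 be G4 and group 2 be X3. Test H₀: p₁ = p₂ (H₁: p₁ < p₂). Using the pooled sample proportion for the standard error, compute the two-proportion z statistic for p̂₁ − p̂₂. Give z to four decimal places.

z = -1.9584

p̂₁ = 132/1999 ≈ 0.0660330, p̂₂ = 182/2223 ≈ 0.0818713.
Pooled p̂ = (132+182)/(1999+2223) = 314/4222 = 0.0743723.
SE = √(p̂(1−p̂)(1/n₁+1/n₂)) = √(0.0743723·0.9256277·0.000950093) = √(6.54054e-05) = 0.0080874.
z = (0.0660330 − 0.0818713)/0.0080874 = -0.0158383/0.0080874 = -1.9584.
p-value = P(Z < -1.958) ≈ 0.0251.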